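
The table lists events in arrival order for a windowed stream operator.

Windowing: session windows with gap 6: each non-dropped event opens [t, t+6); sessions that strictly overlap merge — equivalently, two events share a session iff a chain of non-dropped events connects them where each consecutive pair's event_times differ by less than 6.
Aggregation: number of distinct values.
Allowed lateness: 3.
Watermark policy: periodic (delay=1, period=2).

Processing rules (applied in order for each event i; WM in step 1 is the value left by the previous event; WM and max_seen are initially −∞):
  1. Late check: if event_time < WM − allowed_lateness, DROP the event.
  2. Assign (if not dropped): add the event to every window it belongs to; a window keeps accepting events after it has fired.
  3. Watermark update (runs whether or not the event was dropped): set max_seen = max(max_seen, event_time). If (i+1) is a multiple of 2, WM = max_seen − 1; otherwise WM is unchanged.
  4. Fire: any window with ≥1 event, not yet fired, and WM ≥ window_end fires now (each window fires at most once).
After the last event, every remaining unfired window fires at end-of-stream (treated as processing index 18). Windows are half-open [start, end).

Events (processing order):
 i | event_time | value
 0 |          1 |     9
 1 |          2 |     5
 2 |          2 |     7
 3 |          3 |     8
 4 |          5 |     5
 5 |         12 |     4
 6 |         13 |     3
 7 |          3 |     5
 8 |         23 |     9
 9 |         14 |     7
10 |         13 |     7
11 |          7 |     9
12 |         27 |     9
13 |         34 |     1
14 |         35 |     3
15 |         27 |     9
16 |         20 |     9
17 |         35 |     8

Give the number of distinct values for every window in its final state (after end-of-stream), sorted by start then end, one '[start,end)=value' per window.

i=0 t=1 v=9: → [1,7); WM=−∞
i=1 t=2 v=5: → [1,8); WM=1
i=2 t=2 v=7: → [1,8); WM=1
i=3 t=3 v=8: → [1,9); WM=2
i=4 t=5 v=5: → [1,11); WM=2
i=5 t=12 v=4: → [12,18); WM=11
i=6 t=13 v=3: → [12,19); WM=11
i=7 t=3 v=5: DROP (t<11-3); WM=12
i=8 t=23 v=9: → [23,29); WM=12
i=9 t=14 v=7: → [12,20); WM=22
i=10 t=13 v=7: DROP (t<22-3); WM=22
i=11 t=7 v=9: DROP (t<22-3); WM=22
i=12 t=27 v=9: → [23,33); WM=22
i=13 t=34 v=1: → [34,40); WM=33
i=14 t=35 v=3: → [34,41); WM=33
i=15 t=27 v=9: DROP (t<33-3); WM=34
i=16 t=20 v=9: DROP (t<34-3); WM=34
i=17 t=35 v=8: → [34,41); WM=34

[1,11)=4 [12,20)=3 [23,33)=1 [34,41)=3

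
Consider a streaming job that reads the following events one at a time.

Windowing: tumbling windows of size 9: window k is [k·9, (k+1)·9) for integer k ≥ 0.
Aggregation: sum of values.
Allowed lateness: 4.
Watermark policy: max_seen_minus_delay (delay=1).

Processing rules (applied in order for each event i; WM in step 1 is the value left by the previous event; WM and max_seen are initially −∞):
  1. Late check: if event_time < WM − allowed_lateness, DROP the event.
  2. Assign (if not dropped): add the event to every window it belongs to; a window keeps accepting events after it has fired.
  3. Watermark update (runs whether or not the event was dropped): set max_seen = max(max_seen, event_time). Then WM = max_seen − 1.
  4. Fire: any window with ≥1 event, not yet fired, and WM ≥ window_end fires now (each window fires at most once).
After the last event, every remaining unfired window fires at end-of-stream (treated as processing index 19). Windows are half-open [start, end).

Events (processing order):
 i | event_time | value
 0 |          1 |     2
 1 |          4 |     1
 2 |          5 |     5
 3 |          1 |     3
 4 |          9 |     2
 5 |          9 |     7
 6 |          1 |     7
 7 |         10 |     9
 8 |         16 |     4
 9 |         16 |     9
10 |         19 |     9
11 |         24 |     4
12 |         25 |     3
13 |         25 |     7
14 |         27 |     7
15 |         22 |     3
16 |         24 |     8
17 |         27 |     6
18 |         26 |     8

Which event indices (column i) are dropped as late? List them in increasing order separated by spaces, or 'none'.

i=0 t=1 v=2: → [0,9); WM=0
i=1 t=4 v=1: → [0,9); WM=3
i=2 t=5 v=5: → [0,9); WM=4
i=3 t=1 v=3: → [0,9); WM=4
i=4 t=9 v=2: → [9,18); WM=8
i=5 t=9 v=7: → [9,18); WM=8
i=6 t=1 v=7: DROP (t<8-4); WM=8
i=7 t=10 v=9: → [9,18); WM=9; [0,9) fires=11
i=8 t=16 v=4: → [9,18); WM=15
i=9 t=16 v=9: → [9,18); WM=15
i=10 t=19 v=9: → [18,27); WM=18; [9,18) fires=31
i=11 t=24 v=4: → [18,27); WM=23
i=12 t=25 v=3: → [18,27); WM=24
i=13 t=25 v=7: → [18,27); WM=24
i=14 t=27 v=7: → [27,36); WM=26
i=15 t=22 v=3: → [18,27); WM=26
i=16 t=24 v=8: → [18,27); WM=26
i=17 t=27 v=6: → [27,36); WM=26
i=18 t=26 v=8: → [18,27); WM=26

6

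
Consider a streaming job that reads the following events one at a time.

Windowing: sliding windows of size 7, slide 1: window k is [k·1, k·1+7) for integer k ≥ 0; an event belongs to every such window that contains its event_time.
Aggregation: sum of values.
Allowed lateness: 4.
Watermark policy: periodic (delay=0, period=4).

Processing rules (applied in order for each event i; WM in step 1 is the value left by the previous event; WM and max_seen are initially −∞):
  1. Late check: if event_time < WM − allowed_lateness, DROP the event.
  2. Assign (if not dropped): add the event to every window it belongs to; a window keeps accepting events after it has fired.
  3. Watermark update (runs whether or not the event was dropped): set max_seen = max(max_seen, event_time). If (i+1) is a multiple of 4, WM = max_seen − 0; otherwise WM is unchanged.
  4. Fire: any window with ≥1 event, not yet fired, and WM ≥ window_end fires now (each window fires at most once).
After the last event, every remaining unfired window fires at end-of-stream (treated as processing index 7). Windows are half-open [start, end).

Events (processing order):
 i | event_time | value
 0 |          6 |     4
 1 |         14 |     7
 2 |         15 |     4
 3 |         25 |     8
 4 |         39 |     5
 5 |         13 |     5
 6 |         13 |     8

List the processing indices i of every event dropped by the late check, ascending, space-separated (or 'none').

i=0 t=6 v=4: → [6,13),[5,12),[4,11),[3,10),[2,9),[1,8),[0,7); WM=−∞
i=1 t=14 v=7: → [14,21),[13,20),[12,19),[11,18),[10,17),[9,16),[8,15); WM=−∞
i=2 t=15 v=4: → [15,22),[14,21),[13,20),[12,19),[11,18),[10,17),[9,16); WM=−∞
i=3 t=25 v=8: → [25,32),[24,31),[23,30),[22,29),[21,28),[20,27),[19,26); WM=25; [0,7) fires=4 [1,8) fires=4 [2,9) fires=4 [3,10) fires=4 [4,11) fires=4 [5,12) fires=4 [6,13) fires=4 [8,15) fires=7 [9,16) fires=11 [10,17) fires=11 [11,18) fires=11 [12,19) fires=11 [13,20) fires=11 [14,21) fires=11 [15,22) fires=4
i=4 t=39 v=5: → [39,46),[38,45),[37,44),[36,43),[35,42),[34,41),[33,40); WM=25
i=5 t=13 v=5: DROP (t<25-4); WM=25
i=6 t=13 v=8: DROP (t<25-4); WM=25

5 6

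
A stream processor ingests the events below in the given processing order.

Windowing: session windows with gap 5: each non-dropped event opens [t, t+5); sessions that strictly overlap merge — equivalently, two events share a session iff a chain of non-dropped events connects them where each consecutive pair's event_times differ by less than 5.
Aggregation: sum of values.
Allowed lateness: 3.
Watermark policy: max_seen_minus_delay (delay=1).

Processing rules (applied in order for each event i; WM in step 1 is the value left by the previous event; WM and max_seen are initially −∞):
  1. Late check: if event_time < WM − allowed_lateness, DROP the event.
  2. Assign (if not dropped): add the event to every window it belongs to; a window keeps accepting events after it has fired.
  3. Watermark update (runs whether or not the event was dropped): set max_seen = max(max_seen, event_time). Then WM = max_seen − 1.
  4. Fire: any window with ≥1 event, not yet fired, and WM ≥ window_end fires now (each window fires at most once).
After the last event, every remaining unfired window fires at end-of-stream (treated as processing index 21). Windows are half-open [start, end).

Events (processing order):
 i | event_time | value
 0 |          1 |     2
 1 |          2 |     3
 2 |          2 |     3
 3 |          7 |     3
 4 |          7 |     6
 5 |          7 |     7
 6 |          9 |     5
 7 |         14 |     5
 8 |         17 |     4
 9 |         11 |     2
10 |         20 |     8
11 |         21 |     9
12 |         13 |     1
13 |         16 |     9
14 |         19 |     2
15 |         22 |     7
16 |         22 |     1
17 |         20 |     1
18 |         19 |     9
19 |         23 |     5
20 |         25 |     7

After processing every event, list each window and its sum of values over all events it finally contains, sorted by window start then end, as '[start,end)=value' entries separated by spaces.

i=0 t=1 v=2: → [1,6); WM=0
i=1 t=2 v=3: → [1,7); WM=1
i=2 t=2 v=3: → [1,7); WM=1
i=3 t=7 v=3: → [7,12); WM=6
i=4 t=7 v=6: → [7,12); WM=6
i=5 t=7 v=7: → [7,12); WM=6
i=6 t=9 v=5: → [7,14); WM=8
i=7 t=14 v=5: → [14,19); WM=13
i=8 t=17 v=4: → [14,22); WM=16
i=9 t=11 v=2: DROP (t<16-3); WM=16
i=10 t=20 v=8: → [14,25); WM=19
i=11 t=21 v=9: → [14,26); WM=20
i=12 t=13 v=1: DROP (t<20-3); WM=20
i=13 t=16 v=9: DROP (t<20-3); WM=20
i=14 t=19 v=2: → [14,26); WM=20
i=15 t=22 v=7: → [14,27); WM=21
i=16 t=22 v=1: → [14,27); WM=21
i=17 t=20 v=1: → [14,27); WM=21
i=18 t=19 v=9: → [14,27); WM=21
i=19 t=23 v=5: → [14,28); WM=22
i=20 t=25 v=7: → [14,30); WM=24

[1,7)=8 [7,14)=21 [14,30)=58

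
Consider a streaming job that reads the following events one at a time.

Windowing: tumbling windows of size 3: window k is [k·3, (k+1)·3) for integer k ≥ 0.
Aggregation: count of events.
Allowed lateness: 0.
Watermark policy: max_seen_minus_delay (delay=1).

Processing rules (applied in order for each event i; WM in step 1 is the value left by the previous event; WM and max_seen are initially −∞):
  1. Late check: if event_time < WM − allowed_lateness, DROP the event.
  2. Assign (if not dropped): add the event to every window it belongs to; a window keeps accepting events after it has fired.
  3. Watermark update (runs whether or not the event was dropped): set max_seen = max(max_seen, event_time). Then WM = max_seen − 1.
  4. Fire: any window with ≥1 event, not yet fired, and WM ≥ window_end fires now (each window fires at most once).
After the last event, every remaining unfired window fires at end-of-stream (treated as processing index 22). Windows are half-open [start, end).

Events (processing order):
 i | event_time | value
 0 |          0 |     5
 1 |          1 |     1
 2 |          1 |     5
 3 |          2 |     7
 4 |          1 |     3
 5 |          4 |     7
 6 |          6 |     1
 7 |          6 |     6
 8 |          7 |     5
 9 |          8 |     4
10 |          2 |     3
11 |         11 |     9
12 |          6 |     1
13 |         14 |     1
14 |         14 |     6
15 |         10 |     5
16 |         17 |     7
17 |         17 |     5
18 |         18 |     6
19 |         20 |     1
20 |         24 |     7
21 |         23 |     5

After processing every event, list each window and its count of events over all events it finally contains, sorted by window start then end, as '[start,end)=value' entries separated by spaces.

[0,3)=5 [3,6)=1 [6,9)=4 [9,12)=1 [12,15)=2 [15,18)=2 [18,21)=2 [21,24)=1 [24,27)=1

i=0 t=0 v=5: → [0,3); WM=-1
i=1 t=1 v=1: → [0,3); WM=0
i=2 t=1 v=5: → [0,3); WM=0
i=3 t=2 v=7: → [0,3); WM=1
i=4 t=1 v=3: → [0,3); WM=1
i=5 t=4 v=7: → [3,6); WM=3; [0,3) fires=5
i=6 t=6 v=1: → [6,9); WM=5
i=7 t=6 v=6: → [6,9); WM=5
i=8 t=7 v=5: → [6,9); WM=6; [3,6) fires=1
i=9 t=8 v=4: → [6,9); WM=7
i=10 t=2 v=3: DROP (t<7-0); WM=7
i=11 t=11 v=9: → [9,12); WM=10; [6,9) fires=4
i=12 t=6 v=1: DROP (t<10-0); WM=10
i=13 t=14 v=1: → [12,15); WM=13; [9,12) fires=1
i=14 t=14 v=6: → [12,15); WM=13
i=15 t=10 v=5: DROP (t<13-0); WM=13
i=16 t=17 v=7: → [15,18); WM=16; [12,15) fires=2
i=17 t=17 v=5: → [15,18); WM=16
i=18 t=18 v=6: → [18,21); WM=17
i=19 t=20 v=1: → [18,21); WM=19; [15,18) fires=2
i=20 t=24 v=7: → [24,27); WM=23; [18,21) fires=2
i=21 t=23 v=5: → [21,24); WM=23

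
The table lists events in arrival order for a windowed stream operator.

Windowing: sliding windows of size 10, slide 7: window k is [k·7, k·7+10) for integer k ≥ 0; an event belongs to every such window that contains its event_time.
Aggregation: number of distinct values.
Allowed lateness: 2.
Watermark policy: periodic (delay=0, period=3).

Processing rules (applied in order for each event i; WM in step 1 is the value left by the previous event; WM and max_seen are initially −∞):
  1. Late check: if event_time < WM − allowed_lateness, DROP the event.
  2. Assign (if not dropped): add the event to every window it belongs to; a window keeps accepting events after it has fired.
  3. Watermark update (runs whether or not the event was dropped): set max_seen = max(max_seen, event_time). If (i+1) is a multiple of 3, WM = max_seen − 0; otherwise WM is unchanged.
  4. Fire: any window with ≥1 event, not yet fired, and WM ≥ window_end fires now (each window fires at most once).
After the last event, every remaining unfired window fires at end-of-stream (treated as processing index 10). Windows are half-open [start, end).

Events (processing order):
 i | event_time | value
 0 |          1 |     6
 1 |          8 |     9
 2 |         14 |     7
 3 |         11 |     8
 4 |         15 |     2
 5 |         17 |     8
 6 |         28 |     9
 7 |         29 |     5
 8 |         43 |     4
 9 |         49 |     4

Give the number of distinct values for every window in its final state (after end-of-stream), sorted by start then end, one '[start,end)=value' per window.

i=0 t=1 v=6: → [0,10); WM=−∞
i=1 t=8 v=9: → [7,17),[0,10); WM=−∞
i=2 t=14 v=7: → [14,24),[7,17); WM=14; [0,10) fires=2
i=3 t=11 v=8: DROP (t<14-2); WM=14
i=4 t=15 v=2: → [14,24),[7,17); WM=14
i=5 t=17 v=8: → [14,24); WM=17; [7,17) fires=3
i=6 t=28 v=9: → [28,38),[21,31); WM=17
i=7 t=29 v=5: → [28,38),[21,31); WM=17
i=8 t=43 v=4: → [42,52),[35,45); WM=43; [14,24) fires=3 [21,31) fires=2 [28,38) fires=2
i=9 t=49 v=4: → [49,59),[42,52); WM=43

[0,10)=2 [7,17)=3 [14,24)=3 [21,31)=2 [28,38)=2 [35,45)=1 [42,52)=1 [49,59)=1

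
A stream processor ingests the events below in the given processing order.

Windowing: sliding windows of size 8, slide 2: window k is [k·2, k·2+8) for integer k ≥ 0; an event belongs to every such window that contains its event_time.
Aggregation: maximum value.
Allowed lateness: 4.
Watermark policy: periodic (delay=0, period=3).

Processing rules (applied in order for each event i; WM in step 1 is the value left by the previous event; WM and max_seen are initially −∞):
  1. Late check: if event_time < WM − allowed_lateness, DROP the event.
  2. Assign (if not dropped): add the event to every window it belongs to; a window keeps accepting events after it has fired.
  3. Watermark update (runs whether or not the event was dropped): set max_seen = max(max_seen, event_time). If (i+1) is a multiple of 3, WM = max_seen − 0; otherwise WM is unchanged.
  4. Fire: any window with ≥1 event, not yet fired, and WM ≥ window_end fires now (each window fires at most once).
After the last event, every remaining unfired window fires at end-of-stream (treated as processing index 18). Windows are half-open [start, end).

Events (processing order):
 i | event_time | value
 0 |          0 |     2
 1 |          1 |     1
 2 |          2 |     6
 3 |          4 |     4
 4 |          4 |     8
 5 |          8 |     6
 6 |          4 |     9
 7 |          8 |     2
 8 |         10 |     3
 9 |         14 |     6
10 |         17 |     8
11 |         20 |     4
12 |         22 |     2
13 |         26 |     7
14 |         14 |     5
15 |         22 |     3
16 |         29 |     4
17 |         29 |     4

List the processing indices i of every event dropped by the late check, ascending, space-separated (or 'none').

14

i=0 t=0 v=2: → [0,8); WM=−∞
i=1 t=1 v=1: → [0,8); WM=−∞
i=2 t=2 v=6: → [2,10),[0,8); WM=2
i=3 t=4 v=4: → [4,12),[2,10),[0,8); WM=2
i=4 t=4 v=8: → [4,12),[2,10),[0,8); WM=2
i=5 t=8 v=6: → [8,16),[6,14),[4,12),[2,10); WM=8; [0,8) fires=8
i=6 t=4 v=9: → [4,12),[2,10),[0,8); WM=8
i=7 t=8 v=2: → [8,16),[6,14),[4,12),[2,10); WM=8
i=8 t=10 v=3: → [10,18),[8,16),[6,14),[4,12); WM=10; [2,10) fires=9
i=9 t=14 v=6: → [14,22),[12,20),[10,18),[8,16); WM=10
i=10 t=17 v=8: → [16,24),[14,22),[12,20),[10,18); WM=10
i=11 t=20 v=4: → [20,28),[18,26),[16,24),[14,22); WM=20; [4,12) fires=9 [6,14) fires=6 [8,16) fires=6 [10,18) fires=8 [12,20) fires=8
i=12 t=22 v=2: → [22,30),[20,28),[18,26),[16,24); WM=20
i=13 t=26 v=7: → [26,34),[24,32),[22,30),[20,28); WM=20
i=14 t=14 v=5: DROP (t<20-4); WM=26; [14,22) fires=8 [16,24) fires=8 [18,26) fires=4
i=15 t=22 v=3: → [22,30),[20,28),[18,26),[16,24); WM=26
i=16 t=29 v=4: → [28,36),[26,34),[24,32),[22,30); WM=26
i=17 t=29 v=4: → [28,36),[26,34),[24,32),[22,30); WM=29; [20,28) fires=7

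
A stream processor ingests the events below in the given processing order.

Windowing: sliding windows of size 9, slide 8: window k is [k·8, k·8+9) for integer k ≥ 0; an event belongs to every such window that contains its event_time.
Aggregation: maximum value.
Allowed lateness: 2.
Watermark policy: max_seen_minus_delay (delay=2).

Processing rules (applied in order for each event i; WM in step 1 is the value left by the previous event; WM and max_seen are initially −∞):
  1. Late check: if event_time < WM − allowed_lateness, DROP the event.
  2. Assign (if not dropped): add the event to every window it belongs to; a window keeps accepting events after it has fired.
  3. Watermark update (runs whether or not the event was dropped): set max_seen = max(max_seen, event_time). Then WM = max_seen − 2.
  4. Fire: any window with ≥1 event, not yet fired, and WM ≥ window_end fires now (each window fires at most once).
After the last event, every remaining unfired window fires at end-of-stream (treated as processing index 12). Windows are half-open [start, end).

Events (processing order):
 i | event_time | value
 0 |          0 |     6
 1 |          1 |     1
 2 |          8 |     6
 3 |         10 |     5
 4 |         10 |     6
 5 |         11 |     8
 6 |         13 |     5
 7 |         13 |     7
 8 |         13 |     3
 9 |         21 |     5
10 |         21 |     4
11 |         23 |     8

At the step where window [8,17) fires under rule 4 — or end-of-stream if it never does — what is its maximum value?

i=0 t=0 v=6: → [0,9); WM=-2
i=1 t=1 v=1: → [0,9); WM=-1
i=2 t=8 v=6: → [8,17),[0,9); WM=6
i=3 t=10 v=5: → [8,17); WM=8
i=4 t=10 v=6: → [8,17); WM=8
i=5 t=11 v=8: → [8,17); WM=9; [0,9) fires=6
i=6 t=13 v=5: → [8,17); WM=11
i=7 t=13 v=7: → [8,17); WM=11
i=8 t=13 v=3: → [8,17); WM=11
i=9 t=21 v=5: → [16,25); WM=19; [8,17) fires=8
i=10 t=21 v=4: → [16,25); WM=19
i=11 t=23 v=8: → [16,25); WM=21

8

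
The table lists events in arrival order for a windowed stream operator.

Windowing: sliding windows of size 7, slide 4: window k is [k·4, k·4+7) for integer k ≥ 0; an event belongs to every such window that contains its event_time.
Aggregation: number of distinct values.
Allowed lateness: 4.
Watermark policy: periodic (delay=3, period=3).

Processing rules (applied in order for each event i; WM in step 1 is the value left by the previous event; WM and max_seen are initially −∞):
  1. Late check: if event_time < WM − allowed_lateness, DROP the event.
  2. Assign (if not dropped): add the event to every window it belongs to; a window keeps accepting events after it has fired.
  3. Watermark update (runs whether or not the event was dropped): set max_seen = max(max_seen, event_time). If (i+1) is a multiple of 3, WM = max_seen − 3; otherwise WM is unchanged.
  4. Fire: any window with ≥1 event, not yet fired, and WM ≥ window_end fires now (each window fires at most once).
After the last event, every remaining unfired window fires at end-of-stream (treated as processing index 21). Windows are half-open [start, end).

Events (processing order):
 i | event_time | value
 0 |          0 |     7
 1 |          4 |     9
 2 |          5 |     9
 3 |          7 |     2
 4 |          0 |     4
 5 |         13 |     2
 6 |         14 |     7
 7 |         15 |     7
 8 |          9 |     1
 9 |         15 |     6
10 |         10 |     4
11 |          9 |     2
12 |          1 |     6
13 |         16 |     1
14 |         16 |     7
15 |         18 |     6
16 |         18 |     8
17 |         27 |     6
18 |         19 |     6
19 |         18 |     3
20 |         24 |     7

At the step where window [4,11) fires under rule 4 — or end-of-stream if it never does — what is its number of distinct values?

i=0 t=0 v=7: → [0,7); WM=−∞
i=1 t=4 v=9: → [4,11),[0,7); WM=−∞
i=2 t=5 v=9: → [4,11),[0,7); WM=2
i=3 t=7 v=2: → [4,11); WM=2
i=4 t=0 v=4: → [0,7); WM=2
i=5 t=13 v=2: → [12,19),[8,15); WM=10; [0,7) fires=3
i=6 t=14 v=7: → [12,19),[8,15); WM=10
i=7 t=15 v=7: → [12,19); WM=10
i=8 t=9 v=1: → [8,15),[4,11); WM=12; [4,11) fires=3
i=9 t=15 v=6: → [12,19); WM=12
i=10 t=10 v=4: → [8,15),[4,11); WM=12
i=11 t=9 v=2: → [8,15),[4,11); WM=12
i=12 t=1 v=6: DROP (t<12-4); WM=12
i=13 t=16 v=1: → [16,23),[12,19); WM=12
i=14 t=16 v=7: → [16,23),[12,19); WM=13
i=15 t=18 v=6: → [16,23),[12,19); WM=13
i=16 t=18 v=8: → [16,23),[12,19); WM=13
i=17 t=27 v=6: → [24,31); WM=24; [8,15) fires=4 [12,19) fires=5 [16,23) fires=4
i=18 t=19 v=6: DROP (t<24-4); WM=24
i=19 t=18 v=3: DROP (t<24-4); WM=24
i=20 t=24 v=7: → [24,31),[20,27); WM=24

3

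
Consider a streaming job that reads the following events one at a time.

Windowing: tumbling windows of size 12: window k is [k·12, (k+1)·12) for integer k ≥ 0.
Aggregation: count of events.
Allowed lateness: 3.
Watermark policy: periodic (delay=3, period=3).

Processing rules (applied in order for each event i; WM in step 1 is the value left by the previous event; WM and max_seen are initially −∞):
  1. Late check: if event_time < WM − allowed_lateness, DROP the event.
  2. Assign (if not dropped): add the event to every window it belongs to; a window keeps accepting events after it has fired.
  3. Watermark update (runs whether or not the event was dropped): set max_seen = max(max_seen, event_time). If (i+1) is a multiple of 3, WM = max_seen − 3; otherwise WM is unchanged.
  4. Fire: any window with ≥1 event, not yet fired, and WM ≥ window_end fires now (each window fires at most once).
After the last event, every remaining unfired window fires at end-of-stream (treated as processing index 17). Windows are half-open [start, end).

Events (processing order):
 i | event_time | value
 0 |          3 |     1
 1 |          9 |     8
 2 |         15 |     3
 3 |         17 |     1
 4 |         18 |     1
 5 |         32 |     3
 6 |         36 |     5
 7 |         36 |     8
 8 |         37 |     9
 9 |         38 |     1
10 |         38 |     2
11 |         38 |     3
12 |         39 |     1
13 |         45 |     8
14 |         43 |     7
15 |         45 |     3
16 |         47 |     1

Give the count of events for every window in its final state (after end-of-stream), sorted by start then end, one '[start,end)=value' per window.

[0,12)=2 [12,24)=3 [24,36)=1 [36,48)=11

i=0 t=3 v=1: → [0,12); WM=−∞
i=1 t=9 v=8: → [0,12); WM=−∞
i=2 t=15 v=3: → [12,24); WM=12; [0,12) fires=2
i=3 t=17 v=1: → [12,24); WM=12
i=4 t=18 v=1: → [12,24); WM=12
i=5 t=32 v=3: → [24,36); WM=29; [12,24) fires=3
i=6 t=36 v=5: → [36,48); WM=29
i=7 t=36 v=8: → [36,48); WM=29
i=8 t=37 v=9: → [36,48); WM=34
i=9 t=38 v=1: → [36,48); WM=34
i=10 t=38 v=2: → [36,48); WM=34
i=11 t=38 v=3: → [36,48); WM=35
i=12 t=39 v=1: → [36,48); WM=35
i=13 t=45 v=8: → [36,48); WM=35
i=14 t=43 v=7: → [36,48); WM=42; [24,36) fires=1
i=15 t=45 v=3: → [36,48); WM=42
i=16 t=47 v=1: → [36,48); WM=42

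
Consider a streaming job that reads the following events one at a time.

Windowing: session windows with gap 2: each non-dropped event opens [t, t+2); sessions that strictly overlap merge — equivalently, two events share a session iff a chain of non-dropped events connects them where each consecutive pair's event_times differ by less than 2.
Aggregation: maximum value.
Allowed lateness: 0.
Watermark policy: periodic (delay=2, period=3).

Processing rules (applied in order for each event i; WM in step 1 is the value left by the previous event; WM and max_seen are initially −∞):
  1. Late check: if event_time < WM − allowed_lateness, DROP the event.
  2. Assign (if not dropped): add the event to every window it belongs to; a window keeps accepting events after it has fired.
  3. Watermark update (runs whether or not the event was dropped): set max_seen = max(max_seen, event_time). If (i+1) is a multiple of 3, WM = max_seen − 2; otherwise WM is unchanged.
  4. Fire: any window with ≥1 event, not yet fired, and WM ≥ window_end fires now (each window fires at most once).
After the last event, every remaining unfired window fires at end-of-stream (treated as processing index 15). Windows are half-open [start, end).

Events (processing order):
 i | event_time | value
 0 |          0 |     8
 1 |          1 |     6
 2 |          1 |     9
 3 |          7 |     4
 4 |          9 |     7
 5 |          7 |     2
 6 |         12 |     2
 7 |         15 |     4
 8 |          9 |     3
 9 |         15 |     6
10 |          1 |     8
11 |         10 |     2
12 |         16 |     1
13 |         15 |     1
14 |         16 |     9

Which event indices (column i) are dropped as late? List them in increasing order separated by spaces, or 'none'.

10 11

i=0 t=0 v=8: → [0,2); WM=−∞
i=1 t=1 v=6: → [0,3); WM=−∞
i=2 t=1 v=9: → [0,3); WM=-1
i=3 t=7 v=4: → [7,9); WM=-1
i=4 t=9 v=7: → [9,11); WM=-1
i=5 t=7 v=2: → [7,9); WM=7
i=6 t=12 v=2: → [12,14); WM=7
i=7 t=15 v=4: → [15,17); WM=7
i=8 t=9 v=3: → [9,11); WM=13
i=9 t=15 v=6: → [15,17); WM=13
i=10 t=1 v=8: DROP (t<13-0); WM=13
i=11 t=10 v=2: DROP (t<13-0); WM=13
i=12 t=16 v=1: → [15,18); WM=13
i=13 t=15 v=1: → [15,18); WM=13
i=14 t=16 v=9: → [15,18); WM=14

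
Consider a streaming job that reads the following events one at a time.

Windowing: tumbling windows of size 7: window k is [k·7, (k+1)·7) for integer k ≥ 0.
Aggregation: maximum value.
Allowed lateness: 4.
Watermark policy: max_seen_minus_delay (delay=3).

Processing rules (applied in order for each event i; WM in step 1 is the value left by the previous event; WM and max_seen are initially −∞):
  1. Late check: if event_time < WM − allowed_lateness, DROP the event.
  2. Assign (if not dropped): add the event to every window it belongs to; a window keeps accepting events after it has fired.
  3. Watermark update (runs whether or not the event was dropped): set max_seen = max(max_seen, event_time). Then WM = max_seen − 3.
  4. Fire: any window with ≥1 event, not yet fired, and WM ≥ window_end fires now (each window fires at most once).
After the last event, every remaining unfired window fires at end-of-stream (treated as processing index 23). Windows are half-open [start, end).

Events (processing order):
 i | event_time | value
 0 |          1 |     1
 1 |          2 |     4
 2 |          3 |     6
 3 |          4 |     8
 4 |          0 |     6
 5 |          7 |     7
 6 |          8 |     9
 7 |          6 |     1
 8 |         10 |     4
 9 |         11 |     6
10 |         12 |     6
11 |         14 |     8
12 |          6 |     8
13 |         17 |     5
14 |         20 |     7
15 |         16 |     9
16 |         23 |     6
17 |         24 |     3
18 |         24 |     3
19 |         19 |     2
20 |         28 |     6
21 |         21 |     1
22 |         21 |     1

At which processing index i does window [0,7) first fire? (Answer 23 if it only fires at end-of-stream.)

8

i=0 t=1 v=1: → [0,7); WM=-2
i=1 t=2 v=4: → [0,7); WM=-1
i=2 t=3 v=6: → [0,7); WM=0
i=3 t=4 v=8: → [0,7); WM=1
i=4 t=0 v=6: → [0,7); WM=1
i=5 t=7 v=7: → [7,14); WM=4
i=6 t=8 v=9: → [7,14); WM=5
i=7 t=6 v=1: → [0,7); WM=5
i=8 t=10 v=4: → [7,14); WM=7; [0,7) fires=8
i=9 t=11 v=6: → [7,14); WM=8
i=10 t=12 v=6: → [7,14); WM=9
i=11 t=14 v=8: → [14,21); WM=11
i=12 t=6 v=8: DROP (t<11-4); WM=11
i=13 t=17 v=5: → [14,21); WM=14; [7,14) fires=9
i=14 t=20 v=7: → [14,21); WM=17
i=15 t=16 v=9: → [14,21); WM=17
i=16 t=23 v=6: → [21,28); WM=20
i=17 t=24 v=3: → [21,28); WM=21; [14,21) fires=9
i=18 t=24 v=3: → [21,28); WM=21
i=19 t=19 v=2: → [14,21); WM=21
i=20 t=28 v=6: → [28,35); WM=25
i=21 t=21 v=1: → [21,28); WM=25
i=22 t=21 v=1: → [21,28); WM=25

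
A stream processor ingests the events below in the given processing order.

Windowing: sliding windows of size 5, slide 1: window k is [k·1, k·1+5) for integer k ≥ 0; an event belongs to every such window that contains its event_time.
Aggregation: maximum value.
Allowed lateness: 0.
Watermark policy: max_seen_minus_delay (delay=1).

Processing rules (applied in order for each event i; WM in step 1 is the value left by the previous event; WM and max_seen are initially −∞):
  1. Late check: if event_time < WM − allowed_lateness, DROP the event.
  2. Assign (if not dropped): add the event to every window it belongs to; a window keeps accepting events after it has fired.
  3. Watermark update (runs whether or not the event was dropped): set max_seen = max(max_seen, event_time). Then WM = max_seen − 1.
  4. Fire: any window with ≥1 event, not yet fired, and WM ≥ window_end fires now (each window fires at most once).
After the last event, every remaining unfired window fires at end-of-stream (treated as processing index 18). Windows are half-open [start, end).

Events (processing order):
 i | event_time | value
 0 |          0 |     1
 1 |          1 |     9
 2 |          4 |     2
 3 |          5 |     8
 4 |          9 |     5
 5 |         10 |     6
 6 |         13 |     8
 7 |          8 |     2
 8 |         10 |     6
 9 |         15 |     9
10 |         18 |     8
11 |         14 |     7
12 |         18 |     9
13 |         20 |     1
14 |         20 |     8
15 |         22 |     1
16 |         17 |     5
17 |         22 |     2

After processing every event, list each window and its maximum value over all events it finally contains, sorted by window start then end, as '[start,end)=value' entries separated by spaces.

[0,5)=9 [1,6)=9 [2,7)=8 [3,8)=8 [4,9)=8 [5,10)=8 [6,11)=6 [7,12)=6 [8,13)=6 [9,14)=8 [10,15)=8 [11,16)=9 [12,17)=9 [13,18)=9 [14,19)=9 [15,20)=9 [16,21)=9 [17,22)=9 [18,23)=9 [19,24)=8 [20,25)=8 [21,26)=2 [22,27)=2

i=0 t=0 v=1: → [0,5); WM=-1
i=1 t=1 v=9: → [1,6),[0,5); WM=0
i=2 t=4 v=2: → [4,9),[3,8),[2,7),[1,6),[0,5); WM=3
i=3 t=5 v=8: → [5,10),[4,9),[3,8),[2,7),[1,6); WM=4
i=4 t=9 v=5: → [9,14),[8,13),[7,12),[6,11),[5,10); WM=8; [0,5) fires=9 [1,6) fires=9 [2,7) fires=8 [3,8) fires=8
i=5 t=10 v=6: → [10,15),[9,14),[8,13),[7,12),[6,11); WM=9; [4,9) fires=8
i=6 t=13 v=8: → [13,18),[12,17),[11,16),[10,15),[9,14); WM=12; [5,10) fires=8 [6,11) fires=6 [7,12) fires=6
i=7 t=8 v=2: DROP (t<12-0); WM=12
i=8 t=10 v=6: DROP (t<12-0); WM=12
i=9 t=15 v=9: → [15,20),[14,19),[13,18),[12,17),[11,16); WM=14; [8,13) fires=6 [9,14) fires=8
i=10 t=18 v=8: → [18,23),[17,22),[16,21),[15,20),[14,19); WM=17; [10,15) fires=8 [11,16) fires=9 [12,17) fires=9
i=11 t=14 v=7: DROP (t<17-0); WM=17
i=12 t=18 v=9: → [18,23),[17,22),[16,21),[15,20),[14,19); WM=17
i=13 t=20 v=1: → [20,25),[19,24),[18,23),[17,22),[16,21); WM=19; [13,18) fires=9 [14,19) fires=9
i=14 t=20 v=8: → [20,25),[19,24),[18,23),[17,22),[16,21); WM=19
i=15 t=22 v=1: → [22,27),[21,26),[20,25),[19,24),[18,23); WM=21; [15,20) fires=9 [16,21) fires=9
i=16 t=17 v=5: DROP (t<21-0); WM=21
i=17 t=22 v=2: → [22,27),[21,26),[20,25),[19,24),[18,23); WM=21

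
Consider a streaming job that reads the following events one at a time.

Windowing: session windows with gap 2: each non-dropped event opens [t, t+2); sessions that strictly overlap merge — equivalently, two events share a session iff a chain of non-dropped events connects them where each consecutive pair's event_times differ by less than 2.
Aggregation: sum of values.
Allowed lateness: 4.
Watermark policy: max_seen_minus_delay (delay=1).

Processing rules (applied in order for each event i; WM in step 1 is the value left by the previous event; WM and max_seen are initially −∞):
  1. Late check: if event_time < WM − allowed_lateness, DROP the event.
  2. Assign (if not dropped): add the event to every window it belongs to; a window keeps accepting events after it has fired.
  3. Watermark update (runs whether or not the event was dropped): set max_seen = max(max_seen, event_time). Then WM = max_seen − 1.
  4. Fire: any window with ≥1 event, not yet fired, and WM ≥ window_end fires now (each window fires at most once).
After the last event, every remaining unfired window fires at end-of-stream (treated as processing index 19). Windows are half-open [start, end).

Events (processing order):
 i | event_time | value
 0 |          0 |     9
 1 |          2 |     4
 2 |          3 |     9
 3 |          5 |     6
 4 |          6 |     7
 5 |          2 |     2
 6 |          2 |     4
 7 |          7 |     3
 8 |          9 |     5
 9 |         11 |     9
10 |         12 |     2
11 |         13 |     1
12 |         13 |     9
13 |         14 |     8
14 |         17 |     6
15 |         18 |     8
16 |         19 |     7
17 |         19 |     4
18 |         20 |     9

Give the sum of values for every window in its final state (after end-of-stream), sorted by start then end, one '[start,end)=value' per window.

i=0 t=0 v=9: → [0,2); WM=-1
i=1 t=2 v=4: → [2,4); WM=1
i=2 t=3 v=9: → [2,5); WM=2
i=3 t=5 v=6: → [5,7); WM=4
i=4 t=6 v=7: → [5,8); WM=5
i=5 t=2 v=2: → [2,5); WM=5
i=6 t=2 v=4: → [2,5); WM=5
i=7 t=7 v=3: → [5,9); WM=6
i=8 t=9 v=5: → [9,11); WM=8
i=9 t=11 v=9: → [11,13); WM=10
i=10 t=12 v=2: → [11,14); WM=11
i=11 t=13 v=1: → [11,15); WM=12
i=12 t=13 v=9: → [11,15); WM=12
i=13 t=14 v=8: → [11,16); WM=13
i=14 t=17 v=6: → [17,19); WM=16
i=15 t=18 v=8: → [17,20); WM=17
i=16 t=19 v=7: → [17,21); WM=18
i=17 t=19 v=4: → [17,21); WM=18
i=18 t=20 v=9: → [17,22); WM=19

[0,2)=9 [2,5)=19 [5,9)=16 [9,11)=5 [11,16)=29 [17,22)=34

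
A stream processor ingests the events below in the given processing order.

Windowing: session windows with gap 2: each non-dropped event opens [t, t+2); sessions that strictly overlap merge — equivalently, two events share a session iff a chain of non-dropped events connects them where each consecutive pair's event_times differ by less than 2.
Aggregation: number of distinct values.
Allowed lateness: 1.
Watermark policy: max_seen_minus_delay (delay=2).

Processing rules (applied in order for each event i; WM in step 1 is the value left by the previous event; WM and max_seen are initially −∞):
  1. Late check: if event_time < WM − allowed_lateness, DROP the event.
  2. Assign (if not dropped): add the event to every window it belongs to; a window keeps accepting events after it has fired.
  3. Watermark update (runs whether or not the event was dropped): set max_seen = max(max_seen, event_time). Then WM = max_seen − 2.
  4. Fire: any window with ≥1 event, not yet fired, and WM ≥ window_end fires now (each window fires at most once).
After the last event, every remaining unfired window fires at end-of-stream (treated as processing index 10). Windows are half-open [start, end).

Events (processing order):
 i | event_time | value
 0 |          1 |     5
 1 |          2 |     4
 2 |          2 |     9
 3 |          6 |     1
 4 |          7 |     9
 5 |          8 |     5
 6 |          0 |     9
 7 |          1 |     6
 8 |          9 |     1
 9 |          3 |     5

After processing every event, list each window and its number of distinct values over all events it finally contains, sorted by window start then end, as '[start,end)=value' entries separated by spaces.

i=0 t=1 v=5: → [1,3); WM=-1
i=1 t=2 v=4: → [1,4); WM=0
i=2 t=2 v=9: → [1,4); WM=0
i=3 t=6 v=1: → [6,8); WM=4
i=4 t=7 v=9: → [6,9); WM=5
i=5 t=8 v=5: → [6,10); WM=6
i=6 t=0 v=9: DROP (t<6-1); WM=6
i=7 t=1 v=6: DROP (t<6-1); WM=6
i=8 t=9 v=1: → [6,11); WM=7
i=9 t=3 v=5: DROP (t<7-1); WM=7

[1,4)=3 [6,11)=3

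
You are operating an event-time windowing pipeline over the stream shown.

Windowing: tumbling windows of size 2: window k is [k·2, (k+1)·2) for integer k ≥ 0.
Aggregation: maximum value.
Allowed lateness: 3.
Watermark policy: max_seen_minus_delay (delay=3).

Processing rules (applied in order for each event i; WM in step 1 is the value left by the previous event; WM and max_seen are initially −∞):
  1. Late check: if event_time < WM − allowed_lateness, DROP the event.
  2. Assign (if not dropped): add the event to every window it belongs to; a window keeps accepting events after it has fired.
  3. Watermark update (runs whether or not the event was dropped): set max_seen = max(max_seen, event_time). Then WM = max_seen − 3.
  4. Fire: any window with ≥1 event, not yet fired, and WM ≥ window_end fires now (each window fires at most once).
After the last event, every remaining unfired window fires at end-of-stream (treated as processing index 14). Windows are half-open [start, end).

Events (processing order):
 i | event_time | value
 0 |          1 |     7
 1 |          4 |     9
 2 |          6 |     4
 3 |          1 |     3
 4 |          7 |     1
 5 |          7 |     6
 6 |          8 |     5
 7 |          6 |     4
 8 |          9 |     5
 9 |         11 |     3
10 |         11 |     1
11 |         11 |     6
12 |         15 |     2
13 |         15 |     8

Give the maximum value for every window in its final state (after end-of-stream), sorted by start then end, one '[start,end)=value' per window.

[0,2)=7 [4,6)=9 [6,8)=6 [8,10)=5 [10,12)=6 [14,16)=8

i=0 t=1 v=7: → [0,2); WM=-2
i=1 t=4 v=9: → [4,6); WM=1
i=2 t=6 v=4: → [6,8); WM=3; [0,2) fires=7
i=3 t=1 v=3: → [0,2); WM=3
i=4 t=7 v=1: → [6,8); WM=4
i=5 t=7 v=6: → [6,8); WM=4
i=6 t=8 v=5: → [8,10); WM=5
i=7 t=6 v=4: → [6,8); WM=5
i=8 t=9 v=5: → [8,10); WM=6; [4,6) fires=9
i=9 t=11 v=3: → [10,12); WM=8; [6,8) fires=6
i=10 t=11 v=1: → [10,12); WM=8
i=11 t=11 v=6: → [10,12); WM=8
i=12 t=15 v=2: → [14,16); WM=12; [8,10) fires=5 [10,12) fires=6
i=13 t=15 v=8: → [14,16); WM=12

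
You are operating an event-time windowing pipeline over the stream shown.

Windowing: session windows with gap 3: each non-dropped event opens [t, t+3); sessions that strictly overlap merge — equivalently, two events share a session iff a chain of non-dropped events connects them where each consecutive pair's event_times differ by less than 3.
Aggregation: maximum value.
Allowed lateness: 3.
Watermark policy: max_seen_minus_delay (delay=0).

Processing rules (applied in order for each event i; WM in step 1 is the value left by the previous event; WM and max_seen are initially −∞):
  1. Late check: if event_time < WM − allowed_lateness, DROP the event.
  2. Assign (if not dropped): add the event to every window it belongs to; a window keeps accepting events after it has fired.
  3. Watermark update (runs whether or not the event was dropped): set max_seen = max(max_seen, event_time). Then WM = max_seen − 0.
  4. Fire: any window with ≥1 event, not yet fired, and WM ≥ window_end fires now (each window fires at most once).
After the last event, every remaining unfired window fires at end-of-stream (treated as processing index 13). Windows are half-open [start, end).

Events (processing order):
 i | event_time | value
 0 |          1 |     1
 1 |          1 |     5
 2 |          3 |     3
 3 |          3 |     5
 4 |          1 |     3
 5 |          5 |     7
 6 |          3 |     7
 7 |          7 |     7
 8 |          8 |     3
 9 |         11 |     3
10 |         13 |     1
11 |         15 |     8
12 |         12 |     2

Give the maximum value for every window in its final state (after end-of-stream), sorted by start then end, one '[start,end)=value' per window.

i=0 t=1 v=1: → [1,4); WM=1
i=1 t=1 v=5: → [1,4); WM=1
i=2 t=3 v=3: → [1,6); WM=3
i=3 t=3 v=5: → [1,6); WM=3
i=4 t=1 v=3: → [1,6); WM=3
i=5 t=5 v=7: → [1,8); WM=5
i=6 t=3 v=7: → [1,8); WM=5
i=7 t=7 v=7: → [1,10); WM=7
i=8 t=8 v=3: → [1,11); WM=8
i=9 t=11 v=3: → [11,14); WM=11
i=10 t=13 v=1: → [11,16); WM=13
i=11 t=15 v=8: → [11,18); WM=15
i=12 t=12 v=2: → [11,18); WM=15

[1,11)=7 [11,18)=8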